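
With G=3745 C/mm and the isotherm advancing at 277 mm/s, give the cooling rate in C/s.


CR = 3745 * 277 = 1037365 C/s


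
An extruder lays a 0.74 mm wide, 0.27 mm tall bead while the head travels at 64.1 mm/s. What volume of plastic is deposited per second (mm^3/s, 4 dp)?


Rate = 0.74 * 0.27 * 64.1 = 12.8072 mm^3/s


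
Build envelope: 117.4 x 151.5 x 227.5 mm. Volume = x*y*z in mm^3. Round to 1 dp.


V = 117.4 * 151.5 * 227.5 = 4046337.8 mm^3


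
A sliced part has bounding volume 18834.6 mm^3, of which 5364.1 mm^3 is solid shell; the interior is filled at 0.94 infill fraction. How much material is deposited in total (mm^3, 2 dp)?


V_infill = (18834.6 - 5364.1) * 0.94 = 12662.27
V_total = 5364.1 + 12662.27 = 18026.37 mm^3


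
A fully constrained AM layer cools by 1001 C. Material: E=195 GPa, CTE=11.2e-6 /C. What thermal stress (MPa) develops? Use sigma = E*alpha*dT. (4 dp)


sigma = 195*1000 * 11.2e-6 * 1001 = 2186.184 MPa


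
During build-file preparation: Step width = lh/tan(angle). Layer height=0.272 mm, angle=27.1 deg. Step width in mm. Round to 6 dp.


step = 0.272 / tan(27.1) = 0.531535 mm


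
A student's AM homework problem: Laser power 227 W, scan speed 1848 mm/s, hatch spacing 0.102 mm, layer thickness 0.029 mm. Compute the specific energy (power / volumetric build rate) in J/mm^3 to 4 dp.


Build rate = 1848 * 0.102 * 0.029 = 5.466384 mm^3/s
SE = 227 / 5.466384 = 41.5265 J/mm^3


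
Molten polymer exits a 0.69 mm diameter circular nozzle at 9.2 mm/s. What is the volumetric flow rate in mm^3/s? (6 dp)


A = pi*(0.69/2)^2 = 0.37392807 mm^2
Q = 0.37392807 * 9.2 = 3.440138 mm^3/s


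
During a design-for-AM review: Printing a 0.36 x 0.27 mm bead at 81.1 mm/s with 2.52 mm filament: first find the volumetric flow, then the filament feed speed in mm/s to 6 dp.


Q = 0.36 * 0.27 * 81.1 = 7.88292 mm^3/s
A_fil = pi*(2.52/2)^2 = 4.9875925 mm^2
v_feed = 7.88292 / 4.9875925 = 1.580506 mm/s


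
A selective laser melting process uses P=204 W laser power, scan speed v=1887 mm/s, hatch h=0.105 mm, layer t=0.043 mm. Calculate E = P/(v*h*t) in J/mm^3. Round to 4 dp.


E = 204 / (1887*0.105*0.043) = 23.9442 J/mm^3


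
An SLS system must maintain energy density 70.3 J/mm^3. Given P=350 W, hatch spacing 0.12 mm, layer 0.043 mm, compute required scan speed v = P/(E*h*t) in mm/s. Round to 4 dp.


v = 350 / (70.3*0.12*0.043) = 964.8571 mm/s


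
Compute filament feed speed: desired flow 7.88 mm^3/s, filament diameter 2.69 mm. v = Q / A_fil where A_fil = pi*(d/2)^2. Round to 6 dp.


A = pi*(2.69/2)^2 = 5.68322
v = 7.88 / 5.68322 = 1.386538 mm/s


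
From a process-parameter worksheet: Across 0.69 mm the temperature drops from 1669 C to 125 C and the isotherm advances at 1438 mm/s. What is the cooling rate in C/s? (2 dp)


G = (1669-125)/0.69 = 2237.68115942 C/mm
CR = 2237.68115942 * 1438 = 3217785.51 C/s


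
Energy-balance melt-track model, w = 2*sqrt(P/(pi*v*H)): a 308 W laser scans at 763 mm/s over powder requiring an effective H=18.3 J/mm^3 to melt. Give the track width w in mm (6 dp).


w = 2*sqrt(308/(pi*763*18.3)) = 0.167588 mm


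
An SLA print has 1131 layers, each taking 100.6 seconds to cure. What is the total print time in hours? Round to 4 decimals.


t = 1131 * 100.6 / 3600 = 31.6052 hrs


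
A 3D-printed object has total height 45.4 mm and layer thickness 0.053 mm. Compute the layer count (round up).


Layers = ceil(45.4/0.053) = 857


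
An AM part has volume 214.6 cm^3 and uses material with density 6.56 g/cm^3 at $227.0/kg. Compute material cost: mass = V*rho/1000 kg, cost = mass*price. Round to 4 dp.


Mass = 214.6*6.56/1000 = 1.407776 kg
Cost = 1.407776 * 227.0 = 319.5652 $


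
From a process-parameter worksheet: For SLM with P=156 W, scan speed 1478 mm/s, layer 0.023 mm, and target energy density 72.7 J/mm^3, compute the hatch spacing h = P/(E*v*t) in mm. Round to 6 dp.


h = 156 / (72.7*1478*0.023) = 0.063123 mm


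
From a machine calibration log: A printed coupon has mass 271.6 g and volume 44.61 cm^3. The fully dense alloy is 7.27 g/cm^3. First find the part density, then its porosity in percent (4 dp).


rho_part = 271.6 / 44.61 = 6.088321 g/cm^3
Porosity = (1 - 6.088321/7.27)*100 = 16.2542 %


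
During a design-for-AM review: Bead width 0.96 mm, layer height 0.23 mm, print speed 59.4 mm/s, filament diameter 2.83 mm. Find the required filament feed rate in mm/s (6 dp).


Q = 0.96 * 0.23 * 59.4 = 13.11552 mm^3/s
A_fil = pi*(2.83/2)^2 = 6.29017535 mm^2
v_feed = 13.11552 / 6.29017535 = 2.08508 mm/s


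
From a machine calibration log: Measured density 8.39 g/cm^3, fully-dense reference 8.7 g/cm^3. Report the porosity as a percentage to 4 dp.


Porosity = (1-8.39/8.7)*100 = 3.5632 %


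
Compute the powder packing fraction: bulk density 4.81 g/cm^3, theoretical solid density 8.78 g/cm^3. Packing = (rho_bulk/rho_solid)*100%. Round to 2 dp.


Packing = (4.81/8.78)*100 = 54.78 %


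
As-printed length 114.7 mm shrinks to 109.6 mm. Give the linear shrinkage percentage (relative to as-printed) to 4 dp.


Shrinkage = ((114.7-109.6)/114.7)*100 = 4.4464 %


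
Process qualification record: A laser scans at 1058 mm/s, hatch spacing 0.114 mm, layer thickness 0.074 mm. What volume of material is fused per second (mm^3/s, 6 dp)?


Rate = 1058 * 0.114 * 0.074 = 8.925288 mm^3/s


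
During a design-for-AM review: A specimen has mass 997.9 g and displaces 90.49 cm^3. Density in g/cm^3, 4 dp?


rho = 997.9 / 90.49 = 11.0277 g/cm^3


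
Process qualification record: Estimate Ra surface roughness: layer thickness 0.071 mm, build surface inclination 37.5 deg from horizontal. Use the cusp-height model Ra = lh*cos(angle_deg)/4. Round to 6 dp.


Ra = 0.071 * cos(37.5) / 4 = 0.014082 mm


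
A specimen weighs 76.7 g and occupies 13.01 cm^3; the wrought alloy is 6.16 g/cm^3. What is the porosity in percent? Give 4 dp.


rho_part = 76.7 / 13.01 = 5.89546503 g/cm^3
Porosity = (1 - 5.89546503/6.16)*100 = 4.2944 %


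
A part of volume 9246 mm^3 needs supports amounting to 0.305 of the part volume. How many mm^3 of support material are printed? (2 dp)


V_support = 9246 * 0.305 = 2820.03 mm^3


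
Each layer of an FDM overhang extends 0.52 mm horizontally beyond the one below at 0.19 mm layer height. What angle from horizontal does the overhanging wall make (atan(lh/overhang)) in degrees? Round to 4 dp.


angle = atan(0.19/0.52) = 20.0715 degrees


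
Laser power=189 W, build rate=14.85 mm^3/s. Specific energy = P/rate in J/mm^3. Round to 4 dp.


SE = 189 / 14.85 = 12.7273 J/mm^3


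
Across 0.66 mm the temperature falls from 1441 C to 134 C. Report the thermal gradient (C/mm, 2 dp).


G = (1441-134)/0.66 = 1980.3 C/mm


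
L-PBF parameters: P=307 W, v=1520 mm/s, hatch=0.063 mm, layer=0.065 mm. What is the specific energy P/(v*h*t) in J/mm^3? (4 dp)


Build rate = 1520 * 0.063 * 0.065 = 6.2244 mm^3/s
SE = 307 / 6.2244 = 49.322 J/mm^3


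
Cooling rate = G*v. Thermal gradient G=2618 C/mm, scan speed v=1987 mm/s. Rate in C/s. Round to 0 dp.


CR = 2618 * 1987 = 5201966 C/s


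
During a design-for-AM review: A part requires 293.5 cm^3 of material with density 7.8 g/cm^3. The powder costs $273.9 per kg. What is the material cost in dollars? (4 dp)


Mass = 293.5*7.8/1000 = 2.2893 kg
Cost = 2.2893 * 273.9 = 627.0393 $


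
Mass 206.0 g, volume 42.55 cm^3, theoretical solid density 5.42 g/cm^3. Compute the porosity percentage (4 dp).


rho_part = 206.0 / 42.55 = 4.8413631 g/cm^3
Porosity = (1 - 4.8413631/5.42)*100 = 10.676 %


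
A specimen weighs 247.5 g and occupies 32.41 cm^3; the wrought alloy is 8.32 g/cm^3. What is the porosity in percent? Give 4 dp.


rho_part = 247.5 / 32.41 = 7.63653193 g/cm^3
Porosity = (1 - 7.63653193/8.32)*100 = 8.2148 %


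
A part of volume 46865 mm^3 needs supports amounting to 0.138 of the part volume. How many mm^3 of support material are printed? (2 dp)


V_support = 46865 * 0.138 = 6467.37 mm^3


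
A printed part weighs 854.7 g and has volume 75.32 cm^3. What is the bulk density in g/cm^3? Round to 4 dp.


rho = 854.7 / 75.32 = 11.3476 g/cm^3


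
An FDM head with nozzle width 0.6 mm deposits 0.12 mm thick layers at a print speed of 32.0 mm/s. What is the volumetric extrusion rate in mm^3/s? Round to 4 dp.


Rate = 0.6 * 0.12 * 32.0 = 2.304 mm^3/s


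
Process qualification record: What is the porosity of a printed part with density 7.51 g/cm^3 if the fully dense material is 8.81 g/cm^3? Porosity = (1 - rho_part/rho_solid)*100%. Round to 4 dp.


Porosity = (1-7.51/8.81)*100 = 14.756 %


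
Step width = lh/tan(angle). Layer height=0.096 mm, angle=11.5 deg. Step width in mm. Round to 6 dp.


step = 0.096 / tan(11.5) = 0.471855 mm


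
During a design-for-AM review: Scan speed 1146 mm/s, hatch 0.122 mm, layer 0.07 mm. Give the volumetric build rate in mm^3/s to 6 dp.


Rate = 1146 * 0.122 * 0.07 = 9.78684 mm^3/s


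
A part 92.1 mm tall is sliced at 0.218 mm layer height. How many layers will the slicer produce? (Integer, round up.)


Layers = ceil(92.1/0.218) = 423


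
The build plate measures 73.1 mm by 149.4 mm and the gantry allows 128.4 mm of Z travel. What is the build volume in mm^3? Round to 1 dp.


V = 73.1 * 149.4 * 128.4 = 1402274.4 mm^3


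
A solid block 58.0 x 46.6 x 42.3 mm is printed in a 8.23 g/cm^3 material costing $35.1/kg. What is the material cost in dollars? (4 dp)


V = 58.0 * 46.6 * 42.3 = 114328.44 mm^3 = 114.32844 cm^3
Mass = 114.32844 * 8.23 / 1000 = 0.94092306 kg
Cost = 0.94092306 * 35.1 = 33.0264 $


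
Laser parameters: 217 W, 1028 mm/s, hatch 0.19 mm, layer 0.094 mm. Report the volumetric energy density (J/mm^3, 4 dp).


E = 217 / (1028*0.19*0.094) = 11.8191 J/mm^3


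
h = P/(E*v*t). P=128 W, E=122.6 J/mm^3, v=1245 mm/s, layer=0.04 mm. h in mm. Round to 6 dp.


h = 128 / (122.6*1245*0.04) = 0.020965 mm


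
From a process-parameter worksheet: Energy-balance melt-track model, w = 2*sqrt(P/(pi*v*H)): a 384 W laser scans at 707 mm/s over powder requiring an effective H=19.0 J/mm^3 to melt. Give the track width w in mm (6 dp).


w = 2*sqrt(384/(pi*707*19.0)) = 0.190781 mm


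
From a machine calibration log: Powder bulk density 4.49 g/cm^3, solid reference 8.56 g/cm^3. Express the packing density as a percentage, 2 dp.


Packing = (4.49/8.56)*100 = 52.45 %


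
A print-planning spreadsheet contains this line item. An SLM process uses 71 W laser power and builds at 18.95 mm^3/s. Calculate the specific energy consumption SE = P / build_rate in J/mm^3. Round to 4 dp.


SE = 71 / 18.95 = 3.7467 J/mm^3


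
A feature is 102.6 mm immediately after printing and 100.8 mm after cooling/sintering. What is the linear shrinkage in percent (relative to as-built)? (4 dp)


Shrinkage = ((102.6-100.8)/102.6)*100 = 1.7544 %


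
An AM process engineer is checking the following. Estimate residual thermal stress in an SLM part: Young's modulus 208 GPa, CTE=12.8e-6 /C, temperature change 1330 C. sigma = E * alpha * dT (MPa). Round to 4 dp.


sigma = 208*1000 * 12.8e-6 * 1330 = 3540.992 MPa


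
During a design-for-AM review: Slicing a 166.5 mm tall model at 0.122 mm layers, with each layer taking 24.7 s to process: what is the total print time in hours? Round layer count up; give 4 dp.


Layers = ceil(166.5/0.122) = 1365
t = 1365 * 24.7 / 3600 = 9.3654 hrs


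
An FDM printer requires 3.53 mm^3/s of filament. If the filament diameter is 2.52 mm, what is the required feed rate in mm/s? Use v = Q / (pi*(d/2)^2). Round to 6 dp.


A = pi*(2.52/2)^2 = 4.987592
v = 3.53 / 4.987592 = 0.707756 mm/s


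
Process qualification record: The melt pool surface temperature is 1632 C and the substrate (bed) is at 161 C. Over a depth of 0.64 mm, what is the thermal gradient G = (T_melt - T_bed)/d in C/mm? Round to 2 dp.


G = (1632-161)/0.64 = 2298.44 C/mm


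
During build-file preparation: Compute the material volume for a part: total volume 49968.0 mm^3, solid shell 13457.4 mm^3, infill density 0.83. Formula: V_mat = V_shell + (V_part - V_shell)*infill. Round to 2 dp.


V_infill = (49968.0 - 13457.4) * 0.83 = 30303.8
V_total = 13457.4 + 30303.8 = 43761.2 mm^3


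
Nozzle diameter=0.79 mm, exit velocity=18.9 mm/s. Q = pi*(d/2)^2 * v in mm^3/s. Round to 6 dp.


A = pi*(0.79/2)^2 = 0.49016699 mm^2
Q = 0.49016699 * 18.9 = 9.264156 mm^3/s


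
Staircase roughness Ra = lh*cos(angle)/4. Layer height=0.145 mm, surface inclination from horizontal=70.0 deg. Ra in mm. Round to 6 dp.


Ra = 0.145 * cos(70.0) / 4 = 0.012398 mm


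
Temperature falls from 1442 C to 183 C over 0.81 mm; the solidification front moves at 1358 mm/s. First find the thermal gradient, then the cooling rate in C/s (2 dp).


G = (1442-183)/0.81 = 1554.32098765 C/mm
CR = 1554.32098765 * 1358 = 2110767.9 C/s


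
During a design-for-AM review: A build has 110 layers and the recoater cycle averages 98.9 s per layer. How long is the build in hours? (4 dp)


t = 110 * 98.9 / 3600 = 3.0219 hrs


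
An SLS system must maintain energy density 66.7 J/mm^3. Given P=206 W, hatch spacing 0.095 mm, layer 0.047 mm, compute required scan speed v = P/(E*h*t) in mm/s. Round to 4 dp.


v = 206 / (66.7*0.095*0.047) = 691.7034 mm/s


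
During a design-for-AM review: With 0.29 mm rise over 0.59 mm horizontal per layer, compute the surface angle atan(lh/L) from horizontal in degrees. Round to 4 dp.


angle = atan(0.29/0.59) = 26.1753 degrees


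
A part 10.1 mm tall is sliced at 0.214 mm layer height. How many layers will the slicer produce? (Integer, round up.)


Layers = ceil(10.1/0.214) = 48


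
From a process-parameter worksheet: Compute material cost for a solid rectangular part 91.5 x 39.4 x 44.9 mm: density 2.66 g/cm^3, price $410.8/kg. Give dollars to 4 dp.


V = 91.5 * 39.4 * 44.9 = 161868.99 mm^3 = 161.86899 cm^3
Mass = 161.86899 * 2.66 / 1000 = 0.43057151 kg
Cost = 0.43057151 * 410.8 = 176.8788 $


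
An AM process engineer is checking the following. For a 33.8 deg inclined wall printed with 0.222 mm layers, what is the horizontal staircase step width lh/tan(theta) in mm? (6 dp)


step = 0.222 / tan(33.8) = 0.33162 mm


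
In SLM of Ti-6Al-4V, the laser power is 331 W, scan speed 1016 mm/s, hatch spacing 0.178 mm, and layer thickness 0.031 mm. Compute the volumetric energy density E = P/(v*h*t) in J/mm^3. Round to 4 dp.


E = 331 / (1016*0.178*0.031) = 59.0408 J/mm^3


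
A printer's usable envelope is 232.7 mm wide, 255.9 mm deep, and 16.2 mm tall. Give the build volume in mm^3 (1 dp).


V = 232.7 * 255.9 * 16.2 = 964676.5 mm^3


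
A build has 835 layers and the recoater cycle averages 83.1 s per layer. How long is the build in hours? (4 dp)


t = 835 * 83.1 / 3600 = 19.2746 hrs


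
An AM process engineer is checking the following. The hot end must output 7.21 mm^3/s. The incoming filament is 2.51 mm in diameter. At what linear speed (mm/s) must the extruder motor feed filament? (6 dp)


A = pi*(2.51/2)^2 = 4.948087
v = 7.21 / 4.948087 = 1.457129 mm/s


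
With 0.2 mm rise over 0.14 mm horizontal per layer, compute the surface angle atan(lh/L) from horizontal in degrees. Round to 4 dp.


angle = atan(0.2/0.14) = 55.008 degrees


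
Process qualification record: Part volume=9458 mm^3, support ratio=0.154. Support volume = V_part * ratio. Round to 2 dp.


V_support = 9458 * 0.154 = 1456.53 mm^3


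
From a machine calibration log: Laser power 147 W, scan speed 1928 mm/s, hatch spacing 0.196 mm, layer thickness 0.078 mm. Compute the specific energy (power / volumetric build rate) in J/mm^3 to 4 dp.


Build rate = 1928 * 0.196 * 0.078 = 29.475264 mm^3/s
SE = 147 / 29.475264 = 4.9872 J/mm^3


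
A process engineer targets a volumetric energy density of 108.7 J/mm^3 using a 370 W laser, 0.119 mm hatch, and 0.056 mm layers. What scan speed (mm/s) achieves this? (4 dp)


v = 370 / (108.7*0.119*0.056) = 510.7839 mm/s


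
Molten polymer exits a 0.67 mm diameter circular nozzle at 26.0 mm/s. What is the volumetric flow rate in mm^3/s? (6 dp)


A = pi*(0.67/2)^2 = 0.35256524 mm^2
Q = 0.35256524 * 26.0 = 9.166696 mm^3/s


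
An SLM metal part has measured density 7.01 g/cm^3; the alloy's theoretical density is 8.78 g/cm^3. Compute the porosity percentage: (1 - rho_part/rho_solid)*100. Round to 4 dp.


Porosity = (1-7.01/8.78)*100 = 20.1595 %


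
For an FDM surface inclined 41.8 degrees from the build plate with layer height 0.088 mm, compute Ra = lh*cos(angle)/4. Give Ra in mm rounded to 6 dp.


Ra = 0.088 * cos(41.8) / 4 = 0.0164 mm


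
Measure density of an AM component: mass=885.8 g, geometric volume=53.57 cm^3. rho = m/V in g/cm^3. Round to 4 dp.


rho = 885.8 / 53.57 = 16.5354 g/cm^3


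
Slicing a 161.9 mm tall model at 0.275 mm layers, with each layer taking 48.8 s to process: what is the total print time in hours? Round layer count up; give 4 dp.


Layers = ceil(161.9/0.275) = 589
t = 589 * 48.8 / 3600 = 7.9842 hrs


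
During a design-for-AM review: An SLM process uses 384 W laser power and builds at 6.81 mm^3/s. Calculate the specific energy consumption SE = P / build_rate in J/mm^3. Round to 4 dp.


SE = 384 / 6.81 = 56.3877 J/mm^3


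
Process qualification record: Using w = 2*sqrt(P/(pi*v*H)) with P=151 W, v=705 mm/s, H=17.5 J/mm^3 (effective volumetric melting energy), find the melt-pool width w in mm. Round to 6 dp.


w = 2*sqrt(151/(pi*705*17.5)) = 0.124833 mm


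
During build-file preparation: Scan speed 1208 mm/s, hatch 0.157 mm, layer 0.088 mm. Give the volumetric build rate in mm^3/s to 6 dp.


Rate = 1208 * 0.157 * 0.088 = 16.689728 mm^3/s


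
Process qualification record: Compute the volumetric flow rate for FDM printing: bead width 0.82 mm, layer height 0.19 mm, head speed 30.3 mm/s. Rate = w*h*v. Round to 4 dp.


Rate = 0.82 * 0.19 * 30.3 = 4.7207 mm^3/s


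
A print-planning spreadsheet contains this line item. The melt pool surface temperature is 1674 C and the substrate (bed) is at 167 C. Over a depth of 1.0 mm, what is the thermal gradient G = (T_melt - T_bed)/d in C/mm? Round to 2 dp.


G = (1674-167)/1.0 = 1507.0 C/mm


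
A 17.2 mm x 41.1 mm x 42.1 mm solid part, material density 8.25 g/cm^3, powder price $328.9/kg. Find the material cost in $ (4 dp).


V = 17.2 * 41.1 * 42.1 = 29761.332 mm^3 = 29.761332 cm^3
Mass = 29.761332 * 8.25 / 1000 = 0.24553099 kg
Cost = 0.24553099 * 328.9 = 80.7551 $


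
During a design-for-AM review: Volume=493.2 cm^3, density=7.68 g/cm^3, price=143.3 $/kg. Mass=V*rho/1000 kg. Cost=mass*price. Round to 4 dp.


Mass = 493.2*7.68/1000 = 3.787776 kg
Cost = 3.787776 * 143.3 = 542.7883 $


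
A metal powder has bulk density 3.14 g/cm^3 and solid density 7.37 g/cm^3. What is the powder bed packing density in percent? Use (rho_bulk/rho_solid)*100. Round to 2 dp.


Packing = (3.14/7.37)*100 = 42.61 %


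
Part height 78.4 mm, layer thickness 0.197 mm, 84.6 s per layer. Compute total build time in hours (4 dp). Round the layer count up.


Layers = ceil(78.4/0.197) = 398
t = 398 * 84.6 / 3600 = 9.353 hrs


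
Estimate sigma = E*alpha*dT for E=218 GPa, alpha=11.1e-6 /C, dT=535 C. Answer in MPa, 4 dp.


sigma = 218*1000 * 11.1e-6 * 535 = 1294.593 MPa


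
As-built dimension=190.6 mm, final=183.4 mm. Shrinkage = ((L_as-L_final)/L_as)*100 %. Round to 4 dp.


Shrinkage = ((190.6-183.4)/190.6)*100 = 3.7775 %


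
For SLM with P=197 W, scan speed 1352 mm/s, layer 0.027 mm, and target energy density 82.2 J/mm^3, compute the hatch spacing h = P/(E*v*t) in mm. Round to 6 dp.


h = 197 / (82.2*1352*0.027) = 0.065653 mm


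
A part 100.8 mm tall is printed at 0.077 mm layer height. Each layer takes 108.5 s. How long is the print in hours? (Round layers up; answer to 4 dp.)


Layers = ceil(100.8/0.077) = 1310
t = 1310 * 108.5 / 3600 = 39.4819 hrs


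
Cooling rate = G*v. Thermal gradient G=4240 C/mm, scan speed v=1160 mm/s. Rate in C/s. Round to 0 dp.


CR = 4240 * 1160 = 4918400 C/s


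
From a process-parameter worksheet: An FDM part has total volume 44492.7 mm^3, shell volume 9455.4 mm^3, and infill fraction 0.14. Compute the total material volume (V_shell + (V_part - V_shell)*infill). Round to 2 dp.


V_infill = (44492.7 - 9455.4) * 0.14 = 4905.22
V_total = 9455.4 + 4905.22 = 14360.62 mm^3


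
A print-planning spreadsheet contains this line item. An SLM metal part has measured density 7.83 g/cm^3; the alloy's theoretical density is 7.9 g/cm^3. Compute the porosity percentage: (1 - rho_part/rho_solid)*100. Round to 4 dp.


Porosity = (1-7.83/7.9)*100 = 0.8861 %


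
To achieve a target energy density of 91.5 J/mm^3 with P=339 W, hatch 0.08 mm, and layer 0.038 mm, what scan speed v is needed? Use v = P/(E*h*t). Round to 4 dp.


v = 339 / (91.5*0.08*0.038) = 1218.723 mm/s


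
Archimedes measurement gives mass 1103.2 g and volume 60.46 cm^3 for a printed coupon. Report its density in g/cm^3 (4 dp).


rho = 1103.2 / 60.46 = 18.2468 g/cm^3


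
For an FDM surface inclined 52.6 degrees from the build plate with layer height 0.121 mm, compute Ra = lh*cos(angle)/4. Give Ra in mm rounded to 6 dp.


Ra = 0.121 * cos(52.6) / 4 = 0.018373 mm


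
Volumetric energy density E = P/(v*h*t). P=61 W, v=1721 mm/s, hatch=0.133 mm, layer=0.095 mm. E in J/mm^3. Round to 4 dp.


E = 61 / (1721*0.133*0.095) = 2.8053 J/mm^3


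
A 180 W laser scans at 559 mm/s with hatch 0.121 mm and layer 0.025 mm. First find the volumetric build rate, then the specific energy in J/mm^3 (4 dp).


Build rate = 559 * 0.121 * 0.025 = 1.690975 mm^3/s
SE = 180 / 1.690975 = 106.4475 J/mm^3


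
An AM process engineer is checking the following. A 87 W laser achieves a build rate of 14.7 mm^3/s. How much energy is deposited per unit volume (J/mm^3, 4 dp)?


SE = 87 / 14.7 = 5.9184 J/mm^3


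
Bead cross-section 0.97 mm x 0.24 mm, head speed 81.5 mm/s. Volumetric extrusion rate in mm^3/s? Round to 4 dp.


Rate = 0.97 * 0.24 * 81.5 = 18.9732 mm^3/s


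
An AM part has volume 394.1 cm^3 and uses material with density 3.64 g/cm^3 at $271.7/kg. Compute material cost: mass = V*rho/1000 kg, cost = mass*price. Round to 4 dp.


Mass = 394.1*3.64/1000 = 1.434524 kg
Cost = 1.434524 * 271.7 = 389.7602 $


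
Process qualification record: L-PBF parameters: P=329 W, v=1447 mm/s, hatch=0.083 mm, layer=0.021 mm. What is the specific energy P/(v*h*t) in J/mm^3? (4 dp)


Build rate = 1447 * 0.083 * 0.021 = 2.522121 mm^3/s
SE = 329 / 2.522121 = 130.4458 J/mm^3


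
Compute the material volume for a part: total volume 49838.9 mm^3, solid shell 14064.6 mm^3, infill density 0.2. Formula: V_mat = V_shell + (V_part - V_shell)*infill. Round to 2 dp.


V_infill = (49838.9 - 14064.6) * 0.2 = 7154.86
V_total = 14064.6 + 7154.86 = 21219.46 mm^3


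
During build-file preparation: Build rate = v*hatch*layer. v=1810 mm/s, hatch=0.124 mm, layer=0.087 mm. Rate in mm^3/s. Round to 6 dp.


Rate = 1810 * 0.124 * 0.087 = 19.52628 mm^3/s


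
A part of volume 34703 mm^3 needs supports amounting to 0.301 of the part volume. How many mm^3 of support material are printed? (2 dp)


V_support = 34703 * 0.301 = 10445.6 mm^3


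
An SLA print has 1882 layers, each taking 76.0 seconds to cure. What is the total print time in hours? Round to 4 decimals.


t = 1882 * 76.0 / 3600 = 39.7311 hrs


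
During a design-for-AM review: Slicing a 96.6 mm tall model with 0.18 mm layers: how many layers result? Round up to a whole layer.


Layers = ceil(96.6/0.18) = 537


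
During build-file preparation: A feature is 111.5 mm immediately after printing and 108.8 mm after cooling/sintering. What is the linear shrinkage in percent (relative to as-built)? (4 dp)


Shrinkage = ((111.5-108.8)/111.5)*100 = 2.4215 %


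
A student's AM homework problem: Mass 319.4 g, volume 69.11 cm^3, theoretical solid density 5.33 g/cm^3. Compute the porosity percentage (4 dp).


rho_part = 319.4 / 69.11 = 4.62161771 g/cm^3
Porosity = (1 - 4.62161771/5.33)*100 = 13.2905 %


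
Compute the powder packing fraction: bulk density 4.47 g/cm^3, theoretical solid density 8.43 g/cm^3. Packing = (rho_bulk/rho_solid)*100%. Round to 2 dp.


Packing = (4.47/8.43)*100 = 53.02 %


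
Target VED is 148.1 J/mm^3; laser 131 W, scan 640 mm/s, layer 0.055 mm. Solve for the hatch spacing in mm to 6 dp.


h = 131 / (148.1*640*0.055) = 0.025129 mm


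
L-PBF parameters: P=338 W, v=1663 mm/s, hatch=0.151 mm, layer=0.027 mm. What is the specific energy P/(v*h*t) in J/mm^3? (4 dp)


Build rate = 1663 * 0.151 * 0.027 = 6.780051 mm^3/s
SE = 338 / 6.780051 = 49.8521 J/mm^3


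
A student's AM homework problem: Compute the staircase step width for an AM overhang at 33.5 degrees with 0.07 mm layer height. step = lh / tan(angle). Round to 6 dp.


step = 0.07 / tan(33.5) = 0.105758 mm


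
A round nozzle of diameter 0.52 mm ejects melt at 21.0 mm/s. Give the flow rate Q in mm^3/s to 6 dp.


A = pi*(0.52/2)^2 = 0.21237166 mm^2
Q = 0.21237166 * 21.0 = 4.459805 mm^3/s


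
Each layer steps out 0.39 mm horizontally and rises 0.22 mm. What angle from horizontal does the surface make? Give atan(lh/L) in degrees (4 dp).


angle = atan(0.22/0.39) = 29.4275 degrees


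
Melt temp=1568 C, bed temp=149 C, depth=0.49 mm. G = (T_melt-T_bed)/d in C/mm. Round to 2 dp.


G = (1568-149)/0.49 = 2895.92 C/mm


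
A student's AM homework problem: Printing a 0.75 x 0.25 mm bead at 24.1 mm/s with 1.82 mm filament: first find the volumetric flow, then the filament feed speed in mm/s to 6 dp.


Q = 0.75 * 0.25 * 24.1 = 4.51875 mm^3/s
A_fil = pi*(1.82/2)^2 = 2.60155288 mm^2
v_feed = 4.51875 / 2.60155288 = 1.736943 mm/s


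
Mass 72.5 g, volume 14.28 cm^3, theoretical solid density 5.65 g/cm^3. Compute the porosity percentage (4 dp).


rho_part = 72.5 / 14.28 = 5.07703081 g/cm^3
Porosity = (1 - 5.07703081/5.65)*100 = 10.141 %


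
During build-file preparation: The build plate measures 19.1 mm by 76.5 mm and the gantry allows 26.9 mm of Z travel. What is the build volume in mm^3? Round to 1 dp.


V = 19.1 * 76.5 * 26.9 = 39304.9 mm^3


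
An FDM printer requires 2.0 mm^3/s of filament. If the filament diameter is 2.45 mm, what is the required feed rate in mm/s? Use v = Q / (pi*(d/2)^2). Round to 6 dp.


A = pi*(2.45/2)^2 = 4.714352
v = 2.0 / 4.714352 = 0.424236 mm/s


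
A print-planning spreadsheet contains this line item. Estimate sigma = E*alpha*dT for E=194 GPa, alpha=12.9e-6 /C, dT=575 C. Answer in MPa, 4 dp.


sigma = 194*1000 * 12.9e-6 * 575 = 1438.995 MPa


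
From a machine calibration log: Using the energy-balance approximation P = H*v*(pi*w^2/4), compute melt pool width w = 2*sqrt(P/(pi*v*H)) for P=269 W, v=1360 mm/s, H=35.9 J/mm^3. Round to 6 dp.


w = 2*sqrt(269/(pi*1360*35.9)) = 0.083756 mm


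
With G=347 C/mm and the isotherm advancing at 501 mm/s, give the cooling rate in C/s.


CR = 347 * 501 = 173847 C/s


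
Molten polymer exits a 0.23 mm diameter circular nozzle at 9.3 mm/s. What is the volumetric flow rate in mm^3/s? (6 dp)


A = pi*(0.23/2)^2 = 0.04154756 mm^2
Q = 0.04154756 * 9.3 = 0.386392 mm^3/s


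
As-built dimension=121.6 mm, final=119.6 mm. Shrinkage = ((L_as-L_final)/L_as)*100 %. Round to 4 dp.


Shrinkage = ((121.6-119.6)/121.6)*100 = 1.6447 %


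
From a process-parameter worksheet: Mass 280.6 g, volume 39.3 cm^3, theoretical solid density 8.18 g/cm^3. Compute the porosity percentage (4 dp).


rho_part = 280.6 / 39.3 = 7.13994911 g/cm^3
Porosity = (1 - 7.13994911/8.18)*100 = 12.7146 %


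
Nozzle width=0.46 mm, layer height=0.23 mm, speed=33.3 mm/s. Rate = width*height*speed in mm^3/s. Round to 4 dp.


Rate = 0.46 * 0.23 * 33.3 = 3.5231 mm^3/s


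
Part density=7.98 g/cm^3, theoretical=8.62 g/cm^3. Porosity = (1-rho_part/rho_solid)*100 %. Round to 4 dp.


Porosity = (1-7.98/8.62)*100 = 7.4246 %


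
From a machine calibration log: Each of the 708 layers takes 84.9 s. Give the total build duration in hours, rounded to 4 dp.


t = 708 * 84.9 / 3600 = 16.697 hrs


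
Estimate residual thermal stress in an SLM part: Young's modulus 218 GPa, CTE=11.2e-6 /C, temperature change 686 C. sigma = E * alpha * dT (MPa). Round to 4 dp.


sigma = 218*1000 * 11.2e-6 * 686 = 1674.9376 MPa


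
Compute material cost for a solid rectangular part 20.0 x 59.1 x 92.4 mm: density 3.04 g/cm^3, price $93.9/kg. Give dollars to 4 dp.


V = 20.0 * 59.1 * 92.4 = 109216.8 mm^3 = 109.2168 cm^3
Mass = 109.2168 * 3.04 / 1000 = 0.33201907 kg
Cost = 0.33201907 * 93.9 = 31.1766 $


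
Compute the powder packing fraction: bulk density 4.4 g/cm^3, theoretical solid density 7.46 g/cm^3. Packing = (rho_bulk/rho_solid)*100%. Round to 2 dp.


Packing = (4.4/7.46)*100 = 58.98 %


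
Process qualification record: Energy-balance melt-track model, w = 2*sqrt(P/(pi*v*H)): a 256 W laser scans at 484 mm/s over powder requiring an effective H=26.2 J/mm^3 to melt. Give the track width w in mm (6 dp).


w = 2*sqrt(256/(pi*484*26.2)) = 0.160325 mm


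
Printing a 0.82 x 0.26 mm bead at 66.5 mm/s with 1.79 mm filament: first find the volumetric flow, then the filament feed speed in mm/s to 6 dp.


Q = 0.82 * 0.26 * 66.5 = 14.1778 mm^3/s
A_fil = pi*(1.79/2)^2 = 2.51649426 mm^2
v_feed = 14.1778 / 2.51649426 = 5.633949 mm/s


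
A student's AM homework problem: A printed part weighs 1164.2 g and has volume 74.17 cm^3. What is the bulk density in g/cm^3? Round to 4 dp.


rho = 1164.2 / 74.17 = 15.6964 g/cm^3


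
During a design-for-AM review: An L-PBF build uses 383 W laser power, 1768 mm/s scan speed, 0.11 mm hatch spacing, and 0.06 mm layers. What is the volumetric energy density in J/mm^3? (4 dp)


E = 383 / (1768*0.11*0.06) = 32.8226 J/mm^3


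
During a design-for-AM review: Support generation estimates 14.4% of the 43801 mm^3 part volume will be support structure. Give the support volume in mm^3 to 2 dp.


V_support = 43801 * 0.144 = 6307.34 mm^3


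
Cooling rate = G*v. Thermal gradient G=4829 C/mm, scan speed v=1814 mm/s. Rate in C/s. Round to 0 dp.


CR = 4829 * 1814 = 8759806 C/s


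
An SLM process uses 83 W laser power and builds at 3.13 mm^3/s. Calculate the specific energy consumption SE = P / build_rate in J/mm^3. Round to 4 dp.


SE = 83 / 3.13 = 26.5176 J/mm^3


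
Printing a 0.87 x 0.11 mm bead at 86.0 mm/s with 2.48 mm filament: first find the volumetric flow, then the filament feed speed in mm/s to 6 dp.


Q = 0.87 * 0.11 * 86.0 = 8.2302 mm^3/s
A_fil = pi*(2.48/2)^2 = 4.83051286 mm^2
v_feed = 8.2302 / 4.83051286 = 1.703794 mm/s


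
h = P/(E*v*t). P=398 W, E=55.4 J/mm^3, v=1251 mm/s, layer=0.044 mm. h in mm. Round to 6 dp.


h = 398 / (55.4*1251*0.044) = 0.130516 mm


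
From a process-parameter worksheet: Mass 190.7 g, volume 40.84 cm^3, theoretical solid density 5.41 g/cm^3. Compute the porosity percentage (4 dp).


rho_part = 190.7 / 40.84 = 4.66944172 g/cm^3
Porosity = (1 - 4.66944172/5.41)*100 = 13.6887 %


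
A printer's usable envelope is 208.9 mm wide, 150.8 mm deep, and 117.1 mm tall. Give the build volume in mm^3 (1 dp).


V = 208.9 * 150.8 * 117.1 = 3688898.3 mm^3


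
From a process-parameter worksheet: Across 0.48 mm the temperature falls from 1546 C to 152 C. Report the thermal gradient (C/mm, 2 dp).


G = (1546-152)/0.48 = 2904.17 C/mm


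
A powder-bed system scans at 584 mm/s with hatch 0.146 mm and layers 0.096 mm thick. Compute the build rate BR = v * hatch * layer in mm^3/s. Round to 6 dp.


Rate = 584 * 0.146 * 0.096 = 8.185344 mm^3/s


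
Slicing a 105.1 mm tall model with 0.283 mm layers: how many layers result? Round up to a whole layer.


Layers = ceil(105.1/0.283) = 372


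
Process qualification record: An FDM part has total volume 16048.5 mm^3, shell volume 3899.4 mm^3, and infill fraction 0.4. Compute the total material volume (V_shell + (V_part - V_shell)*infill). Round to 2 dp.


V_infill = (16048.5 - 3899.4) * 0.4 = 4859.64
V_total = 3899.4 + 4859.64 = 8759.04 mm^3


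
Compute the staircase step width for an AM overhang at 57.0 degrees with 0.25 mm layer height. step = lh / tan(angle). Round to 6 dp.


step = 0.25 / tan(57.0) = 0.162352 mm


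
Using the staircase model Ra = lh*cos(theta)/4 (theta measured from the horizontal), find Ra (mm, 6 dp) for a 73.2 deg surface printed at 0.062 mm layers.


Ra = 0.062 * cos(73.2) / 4 = 0.00448 mm


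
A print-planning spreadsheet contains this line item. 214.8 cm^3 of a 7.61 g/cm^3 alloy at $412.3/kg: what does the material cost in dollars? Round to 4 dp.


Mass = 214.8*7.61/1000 = 1.634628 kg
Cost = 1.634628 * 412.3 = 673.9571 $


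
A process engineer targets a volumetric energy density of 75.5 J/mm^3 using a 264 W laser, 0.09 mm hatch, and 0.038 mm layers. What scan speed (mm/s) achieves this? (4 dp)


v = 264 / (75.5*0.09*0.038) = 1022.4236 mm/s


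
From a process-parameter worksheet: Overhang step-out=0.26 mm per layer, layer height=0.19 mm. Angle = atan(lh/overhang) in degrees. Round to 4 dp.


angle = atan(0.19/0.26) = 36.1582 degrees


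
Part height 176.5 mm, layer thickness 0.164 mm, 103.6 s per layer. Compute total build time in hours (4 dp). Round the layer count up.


Layers = ceil(176.5/0.164) = 1077
t = 1077 * 103.6 / 3600 = 30.9937 hrs


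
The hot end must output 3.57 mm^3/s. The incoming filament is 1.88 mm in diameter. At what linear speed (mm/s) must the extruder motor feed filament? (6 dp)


A = pi*(1.88/2)^2 = 2.775911
v = 3.57 / 2.775911 = 1.286064 mm/s


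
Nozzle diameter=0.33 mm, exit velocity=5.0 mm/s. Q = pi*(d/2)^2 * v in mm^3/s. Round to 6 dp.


A = pi*(0.33/2)^2 = 0.08552986 mm^2
Q = 0.08552986 * 5.0 = 0.427649 mm^3/s


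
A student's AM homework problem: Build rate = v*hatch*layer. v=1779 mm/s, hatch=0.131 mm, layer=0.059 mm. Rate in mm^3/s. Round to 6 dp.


Rate = 1779 * 0.131 * 0.059 = 13.749891 mm^3/s


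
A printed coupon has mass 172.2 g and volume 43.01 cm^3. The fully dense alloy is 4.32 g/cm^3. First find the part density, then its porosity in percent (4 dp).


rho_part = 172.2 / 43.01 = 4.00372007 g/cm^3
Porosity = (1 - 4.00372007/4.32)*100 = 7.3213 %


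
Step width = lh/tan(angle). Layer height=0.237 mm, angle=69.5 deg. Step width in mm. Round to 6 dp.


step = 0.237 / tan(69.5) = 0.088611 mm


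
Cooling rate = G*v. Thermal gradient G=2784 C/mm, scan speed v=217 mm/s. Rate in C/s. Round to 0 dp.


CR = 2784 * 217 = 604128 C/s


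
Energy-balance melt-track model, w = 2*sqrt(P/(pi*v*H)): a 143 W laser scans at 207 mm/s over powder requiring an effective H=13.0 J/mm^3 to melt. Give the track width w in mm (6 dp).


w = 2*sqrt(143/(pi*207*13.0)) = 0.260115 mm


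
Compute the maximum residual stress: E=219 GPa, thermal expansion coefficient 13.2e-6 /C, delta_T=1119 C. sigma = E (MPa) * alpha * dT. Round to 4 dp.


sigma = 219*1000 * 13.2e-6 * 1119 = 3234.8052 MPa


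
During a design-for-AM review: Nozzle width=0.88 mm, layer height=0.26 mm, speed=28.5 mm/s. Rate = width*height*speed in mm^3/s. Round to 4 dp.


Rate = 0.88 * 0.26 * 28.5 = 6.5208 mm^3/s


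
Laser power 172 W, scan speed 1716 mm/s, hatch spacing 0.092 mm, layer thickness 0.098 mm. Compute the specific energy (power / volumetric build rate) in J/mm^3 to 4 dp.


Build rate = 1716 * 0.092 * 0.098 = 15.471456 mm^3/s
SE = 172 / 15.471456 = 11.1172 J/mm^3


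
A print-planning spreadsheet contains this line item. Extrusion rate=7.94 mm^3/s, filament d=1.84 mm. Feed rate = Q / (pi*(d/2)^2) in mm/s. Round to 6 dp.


A = pi*(1.84/2)^2 = 2.659044
v = 7.94 / 2.659044 = 2.986036 mm/s


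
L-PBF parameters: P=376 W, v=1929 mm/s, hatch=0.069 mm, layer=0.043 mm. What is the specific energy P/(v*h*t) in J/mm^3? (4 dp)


Build rate = 1929 * 0.069 * 0.043 = 5.723343 mm^3/s
SE = 376 / 5.723343 = 65.6959 J/mm^3


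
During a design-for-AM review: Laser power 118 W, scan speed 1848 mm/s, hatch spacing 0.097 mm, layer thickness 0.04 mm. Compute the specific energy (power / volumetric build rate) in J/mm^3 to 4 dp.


Build rate = 1848 * 0.097 * 0.04 = 7.17024 mm^3/s
SE = 118 / 7.17024 = 16.4569 J/mm^3


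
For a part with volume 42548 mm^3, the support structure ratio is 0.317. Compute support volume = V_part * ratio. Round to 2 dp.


V_support = 42548 * 0.317 = 13487.72 mm^3


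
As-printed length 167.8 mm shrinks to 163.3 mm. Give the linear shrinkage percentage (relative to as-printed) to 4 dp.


Shrinkage = ((167.8-163.3)/167.8)*100 = 2.6818 %


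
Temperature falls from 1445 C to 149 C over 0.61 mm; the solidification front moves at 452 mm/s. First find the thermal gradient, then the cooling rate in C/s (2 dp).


G = (1445-149)/0.61 = 2124.59016393 C/mm
CR = 2124.59016393 * 452 = 960314.75 C/s


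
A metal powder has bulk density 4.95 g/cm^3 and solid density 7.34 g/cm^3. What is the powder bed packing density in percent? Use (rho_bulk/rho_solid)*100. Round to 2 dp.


Packing = (4.95/7.34)*100 = 67.44 %


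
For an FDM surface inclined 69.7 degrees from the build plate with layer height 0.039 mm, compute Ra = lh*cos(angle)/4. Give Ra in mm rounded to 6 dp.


Ra = 0.039 * cos(69.7) / 4 = 0.003383 mm


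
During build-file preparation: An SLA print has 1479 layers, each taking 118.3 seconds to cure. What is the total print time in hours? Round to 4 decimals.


t = 1479 * 118.3 / 3600 = 48.6016 hrs


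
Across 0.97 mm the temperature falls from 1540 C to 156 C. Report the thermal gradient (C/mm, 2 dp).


G = (1540-156)/0.97 = 1426.8 C/mm


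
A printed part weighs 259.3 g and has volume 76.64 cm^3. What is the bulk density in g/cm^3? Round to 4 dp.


rho = 259.3 / 76.64 = 3.3834 g/cm^3


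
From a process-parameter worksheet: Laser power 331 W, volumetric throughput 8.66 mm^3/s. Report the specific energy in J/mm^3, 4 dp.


SE = 331 / 8.66 = 38.2217 J/mm^3


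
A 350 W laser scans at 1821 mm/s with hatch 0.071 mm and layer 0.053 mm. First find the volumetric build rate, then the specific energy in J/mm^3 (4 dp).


Build rate = 1821 * 0.071 * 0.053 = 6.852423 mm^3/s
SE = 350 / 6.852423 = 51.0768 J/mm^3


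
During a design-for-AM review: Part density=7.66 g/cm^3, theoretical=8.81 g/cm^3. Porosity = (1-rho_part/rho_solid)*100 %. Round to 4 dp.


Porosity = (1-7.66/8.81)*100 = 13.0533 %


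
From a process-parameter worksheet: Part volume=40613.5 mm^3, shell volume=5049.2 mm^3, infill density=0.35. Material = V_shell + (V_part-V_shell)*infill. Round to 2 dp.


V_infill = (40613.5 - 5049.2) * 0.35 = 12447.51
V_total = 5049.2 + 12447.51 = 17496.71 mm^3


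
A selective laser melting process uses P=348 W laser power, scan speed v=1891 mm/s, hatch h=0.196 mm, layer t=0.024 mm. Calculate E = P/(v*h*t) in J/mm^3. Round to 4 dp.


E = 348 / (1891*0.196*0.024) = 39.1219 J/mm^3


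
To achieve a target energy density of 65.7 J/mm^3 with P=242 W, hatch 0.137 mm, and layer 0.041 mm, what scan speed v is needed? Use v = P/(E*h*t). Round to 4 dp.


v = 242 / (65.7*0.137*0.041) = 655.761 mm/s


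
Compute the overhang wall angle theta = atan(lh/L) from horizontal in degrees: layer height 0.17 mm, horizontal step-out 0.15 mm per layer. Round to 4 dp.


angle = atan(0.17/0.15) = 48.5763 degrees


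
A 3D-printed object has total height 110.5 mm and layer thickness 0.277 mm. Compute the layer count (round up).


Layers = ceil(110.5/0.277) = 399
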